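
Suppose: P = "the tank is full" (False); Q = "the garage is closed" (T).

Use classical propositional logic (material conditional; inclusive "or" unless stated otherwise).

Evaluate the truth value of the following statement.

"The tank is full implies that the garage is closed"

Formalization: P -> Q

P -> Q = F -> T = T

true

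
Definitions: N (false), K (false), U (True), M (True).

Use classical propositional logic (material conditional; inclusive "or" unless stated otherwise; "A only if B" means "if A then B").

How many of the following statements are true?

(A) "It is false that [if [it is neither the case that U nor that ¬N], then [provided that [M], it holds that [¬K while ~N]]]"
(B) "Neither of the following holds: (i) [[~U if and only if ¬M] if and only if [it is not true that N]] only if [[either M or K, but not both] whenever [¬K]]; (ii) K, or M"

0

(A): This is ~((U nor ~N) -> (M -> (~K & ~N))).

~N = ~F = T
U nor ~N = T nor T = F
~K = ~F = T
~N = ~F = T
~K & ~N = T & T = T
M -> (~K & ~N) = T -> T = T
(U nor ~N) -> (M -> (~K & ~N)) = F -> T = T
~((U nor ~N) -> (M -> (~K & ~N))) = ~T = F
Thus (A) is false.

(B): This is (((~U <-> ~M) <-> ~N) -> (~K -> (M xor K))) nor (K | M).

~U = ~T = F
~M = ~T = F
~U <-> ~M = F <-> F = T
~N = ~F = T
(~U <-> ~M) <-> ~N = T <-> T = T
~K = ~F = T
M xor K = T xor F = T
~K -> (M xor K) = T -> T = T
((~U <-> ~M) <-> ~N) -> (~K -> (M xor K)) = T -> T = T
K | M = F | T = T
(((~U <-> ~M) <-> ~N) -> (~K -> (M xor K))) nor (K | M) = T nor T = F
Hence (B) is false.

True statements: 0 (none).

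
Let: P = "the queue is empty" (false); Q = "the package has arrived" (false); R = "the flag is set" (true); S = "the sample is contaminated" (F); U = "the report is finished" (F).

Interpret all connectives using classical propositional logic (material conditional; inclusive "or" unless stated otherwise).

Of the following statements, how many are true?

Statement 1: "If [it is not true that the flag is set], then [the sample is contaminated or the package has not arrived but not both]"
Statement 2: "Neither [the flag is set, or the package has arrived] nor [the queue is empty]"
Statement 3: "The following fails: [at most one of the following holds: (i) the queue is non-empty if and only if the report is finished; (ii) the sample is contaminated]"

Statement 1: In symbols: ~R -> (S xor ~Q)

~R = ~T = F
~Q = ~F = T
S xor ~Q = F xor T = T
~R -> (S xor ~Q) = F -> T = T
Hence Statement 1 is true.

Statement 2: Formalization: (R | Q) nor P

R | Q = T | F = T
(R | Q) nor P = T nor F = F
Hence Statement 2 is false.

Statement 3: Formalization: ~((~P <-> U) nand S)

~P = ~F = T
~P <-> U = T <-> F = F
(~P <-> U) nand S = F nand F = T
~((~P <-> U) nand S) = ~T = F
So Statement 3 is false.

True statements: 1.

1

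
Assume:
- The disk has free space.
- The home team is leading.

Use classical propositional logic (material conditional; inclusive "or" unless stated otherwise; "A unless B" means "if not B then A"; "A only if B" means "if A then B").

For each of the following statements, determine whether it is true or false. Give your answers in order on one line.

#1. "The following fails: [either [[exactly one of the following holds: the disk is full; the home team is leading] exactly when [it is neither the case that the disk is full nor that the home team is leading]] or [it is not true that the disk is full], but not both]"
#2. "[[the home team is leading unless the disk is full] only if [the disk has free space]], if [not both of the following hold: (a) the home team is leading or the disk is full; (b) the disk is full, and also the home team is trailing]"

Let P = "the disk is full" (False), Q = "the home team is leading" (True).

#1: This is not (((P xor Q) iff (P nor Q)) xor not P).

P xor Q = False xor True = True
P nor Q = False nor True = False
(P xor Q) iff (P nor Q) = True iff False = False
not P = not False = True
((P xor Q) iff (P nor Q)) xor not P = False xor True = True
not (((P xor Q) iff (P nor Q)) xor not P) = not True = False
So #1 is false.

#2: In symbols: ((Q or P) nand (P and not Q)) -> ((Q or P) -> not P)

Q or P = True or False = True
not Q = not True = False
P and not Q = False and False = False
(Q or P) nand (P and not Q) = True nand False = True
Q or P = True or False = True
not P = not False = True
(Q or P) -> not P = True -> True = True
((Q or P) nand (P and not Q)) -> ((Q or P) -> not P) = True -> True = True
Thus #2 is true.

#1 false, #2 true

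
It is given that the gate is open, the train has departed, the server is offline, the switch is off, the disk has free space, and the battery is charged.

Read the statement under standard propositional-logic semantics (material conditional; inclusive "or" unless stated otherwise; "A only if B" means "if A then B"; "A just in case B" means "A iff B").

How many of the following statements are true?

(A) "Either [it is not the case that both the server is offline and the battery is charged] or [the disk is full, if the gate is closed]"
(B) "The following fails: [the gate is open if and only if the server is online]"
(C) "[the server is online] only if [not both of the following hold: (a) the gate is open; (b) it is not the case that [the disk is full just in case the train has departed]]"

Let R = "the server is online" (False), V = "the battery is charged" (True), P = "the gate is open" (True), U = "the disk is full" (False), Q = "the train has departed" (True).

(A): In symbols: (not R nand V) or (not P -> U)

not R = not False = True
not R nand V = True nand True = False
not P = not True = False
not P -> U = False -> False = True
(not R nand V) or (not P -> U) = False or True = True
Hence (A) is true.

(B): Formalization: not (P iff R)

P iff R = True iff False = False
not (P iff R) = not False = True
So (B) is true.

(C): In symbols: R -> (P nand not (U iff Q))

U iff Q = False iff True = False
not (U iff Q) = not False = True
P nand not (U iff Q) = True nand True = False
R -> (P nand not (U iff Q)) = False -> False = True
So (C) is true.

3 of the 3 statements are true.

3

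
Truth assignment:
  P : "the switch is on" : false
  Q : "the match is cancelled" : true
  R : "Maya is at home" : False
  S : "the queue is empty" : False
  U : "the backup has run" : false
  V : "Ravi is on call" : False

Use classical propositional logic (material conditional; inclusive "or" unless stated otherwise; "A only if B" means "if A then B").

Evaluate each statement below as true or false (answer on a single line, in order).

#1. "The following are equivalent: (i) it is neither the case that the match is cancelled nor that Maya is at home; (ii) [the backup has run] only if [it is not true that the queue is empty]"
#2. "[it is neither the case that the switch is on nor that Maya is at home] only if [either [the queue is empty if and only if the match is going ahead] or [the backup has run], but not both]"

#1 False, #2 True

#1: Parsed as (Q nor R) iff (U -> not S)

Q nor R = True nor False = False
not S = not False = True
U -> not S = False -> True = True
(Q nor R) iff (U -> not S) = False iff True = False
So #1 is false.

#2: Parsed as (P nor R) -> ((S iff not Q) xor U)

P nor R = False nor False = True
not Q = not True = False
S iff not Q = False iff False = True
(S iff not Q) xor U = True xor False = True
(P nor R) -> ((S iff not Q) xor U) = True -> True = True
Thus #2 is true.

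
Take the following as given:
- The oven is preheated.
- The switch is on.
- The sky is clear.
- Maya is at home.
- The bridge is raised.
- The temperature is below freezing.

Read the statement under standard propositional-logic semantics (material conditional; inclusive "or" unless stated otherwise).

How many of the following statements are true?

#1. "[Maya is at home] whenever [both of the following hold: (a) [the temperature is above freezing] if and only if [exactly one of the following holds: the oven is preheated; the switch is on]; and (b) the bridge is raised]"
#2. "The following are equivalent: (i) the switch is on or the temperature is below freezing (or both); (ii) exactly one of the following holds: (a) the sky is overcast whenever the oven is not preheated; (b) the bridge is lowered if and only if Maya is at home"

2

Let V = "the temperature is below freezing" (True), P = "the oven is preheated" (True), Q = "the switch is on" (True), U = "the bridge is raised" (True), S = "Maya is at home" (True), R = "the sky is overcast" (False).

#1: Formalization: ((not V iff (P xor Q)) and U) -> S

not V = not True = False
P xor Q = True xor True = False
not V iff (P xor Q) = False iff False = True
(not V iff (P xor Q)) and U = True and True = True
((not V iff (P xor Q)) and U) -> S = True -> True = True
Hence #1 is true.

#2: Formalization: (Q or V) iff ((not P -> R) xor (not U iff S))

Q or V = True or True = True
not P = not True = False
not P -> R = False -> False = True
not U = not True = False
not U iff S = False iff True = False
(not P -> R) xor (not U iff S) = True xor False = True
(Q or V) iff ((not P -> R) xor (not U iff S)) = True iff True = True
So #2 is true.

Count: 2.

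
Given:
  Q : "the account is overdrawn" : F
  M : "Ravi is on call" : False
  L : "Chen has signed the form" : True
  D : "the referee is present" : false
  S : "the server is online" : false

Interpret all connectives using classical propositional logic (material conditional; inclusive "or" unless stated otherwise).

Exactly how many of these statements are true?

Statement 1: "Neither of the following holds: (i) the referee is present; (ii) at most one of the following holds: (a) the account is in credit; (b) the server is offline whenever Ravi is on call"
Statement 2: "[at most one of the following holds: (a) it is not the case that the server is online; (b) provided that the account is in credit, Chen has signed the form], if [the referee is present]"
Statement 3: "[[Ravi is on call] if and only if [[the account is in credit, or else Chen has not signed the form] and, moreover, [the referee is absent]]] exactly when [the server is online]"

3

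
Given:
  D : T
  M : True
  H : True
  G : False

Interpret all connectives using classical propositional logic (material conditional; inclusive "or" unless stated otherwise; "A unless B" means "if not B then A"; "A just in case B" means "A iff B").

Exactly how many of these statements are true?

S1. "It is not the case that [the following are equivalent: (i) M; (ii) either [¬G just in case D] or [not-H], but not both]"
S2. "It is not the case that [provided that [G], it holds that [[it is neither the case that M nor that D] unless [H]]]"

0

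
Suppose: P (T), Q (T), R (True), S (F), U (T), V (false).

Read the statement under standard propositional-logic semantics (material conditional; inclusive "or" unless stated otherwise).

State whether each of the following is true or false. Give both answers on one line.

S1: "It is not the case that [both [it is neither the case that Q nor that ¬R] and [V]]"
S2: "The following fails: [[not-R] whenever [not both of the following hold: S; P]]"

S1: In symbols: not ((Q nor not R) and V)

not R = not True = False
Q nor not R = True nor False = False
(Q nor not R) and V = False and False = False
not ((Q nor not R) and V) = not False = True
Thus S1 is true.

S2: Parsed as not ((S nand P) -> not R)

S nand P = False nand True = True
not R = not True = False
(S nand P) -> not R = True -> False = False
not ((S nand P) -> not R) = not False = True
So S2 is true.

S1 T, S2 T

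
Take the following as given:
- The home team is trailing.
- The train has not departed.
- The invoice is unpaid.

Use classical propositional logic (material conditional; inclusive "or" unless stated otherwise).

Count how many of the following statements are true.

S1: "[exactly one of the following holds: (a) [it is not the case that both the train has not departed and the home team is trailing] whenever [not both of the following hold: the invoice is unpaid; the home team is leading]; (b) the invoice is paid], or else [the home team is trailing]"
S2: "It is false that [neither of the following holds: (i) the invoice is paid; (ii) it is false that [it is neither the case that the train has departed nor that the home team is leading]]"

1

Let R = "the invoice is paid" (F), P = "the home team is leading" (F), Q = "the train has departed" (F).

S1: This is (((~R nand P) -> (~Q nand ~P)) xor R) | ~P.

~R = ~F = T
~R nand P = T nand F = T
~Q = ~F = T
~P = ~F = T
~Q nand ~P = T nand T = F
(~R nand P) -> (~Q nand ~P) = T -> F = F
((~R nand P) -> (~Q nand ~P)) xor R = F xor F = F
~P = ~F = T
(((~R nand P) -> (~Q nand ~P)) xor R) | ~P = F | T = T
Hence S1 is true.

S2: Formalization: ~(R nor ~(Q nor P))

Q nor P = F nor F = T
~(Q nor P) = ~T = F
R nor ~(Q nor P) = F nor F = T
~(R nor ~(Q nor P)) = ~T = F
So S2 is false.

1 of the 2 statements is true.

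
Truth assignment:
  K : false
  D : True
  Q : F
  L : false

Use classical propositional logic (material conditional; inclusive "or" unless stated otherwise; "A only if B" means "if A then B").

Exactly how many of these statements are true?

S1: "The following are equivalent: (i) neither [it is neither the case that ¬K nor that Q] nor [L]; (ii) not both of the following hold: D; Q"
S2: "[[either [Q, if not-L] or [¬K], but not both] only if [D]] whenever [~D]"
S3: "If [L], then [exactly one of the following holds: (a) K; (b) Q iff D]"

3

S1: Parsed as ((not K nor Q) nor L) iff (D nand Q)

not K = not False = True
not K nor Q = True nor False = False
(not K nor Q) nor L = False nor False = True
D nand Q = True nand False = True
((not K nor Q) nor L) iff (D nand Q) = True iff True = True
Hence S1 is true.

S2: Parsed as not D -> (((not L -> Q) xor not K) -> D)

not D = not True = False
not L = not False = True
not L -> Q = True -> False = False
not K = not False = True
(not L -> Q) xor not K = False xor True = True
((not L -> Q) xor not K) -> D = True -> True = True
not D -> (((not L -> Q) xor not K) -> D) = False -> True = True
Thus S2 is true.

S3: Formalization: L -> (K xor (Q iff D))

Q iff D = False iff True = False
K xor (Q iff D) = False xor False = False
L -> (K xor (Q iff D)) = False -> False = True
Thus S3 is true.

True statements: 3 (S1, S2, S3).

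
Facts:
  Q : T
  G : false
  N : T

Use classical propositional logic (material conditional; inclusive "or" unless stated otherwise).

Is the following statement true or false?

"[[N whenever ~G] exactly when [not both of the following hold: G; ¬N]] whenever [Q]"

In symbols: Q -> ((not G -> N) iff (G nand not N))

not G = not False = True
not G -> N = True -> True = True
not N = not True = False
G nand not N = False nand False = True
(not G -> N) iff (G nand not N) = True iff True = True
Q -> ((not G -> N) iff (G nand not N)) = True -> True = True

true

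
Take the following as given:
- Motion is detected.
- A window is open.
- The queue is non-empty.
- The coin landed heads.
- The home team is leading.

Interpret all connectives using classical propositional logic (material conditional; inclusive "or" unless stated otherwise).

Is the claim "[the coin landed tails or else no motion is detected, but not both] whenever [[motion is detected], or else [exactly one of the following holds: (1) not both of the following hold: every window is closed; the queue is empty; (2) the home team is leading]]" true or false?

False

Let P = "motion is detected" (T), Q = "a window is open" (T), R = "the queue is empty" (F), U = "the home team is leading" (T), S = "the coin landed heads" (T).
Formalization: (P | ((~Q nand R) xor U)) -> (~S xor ~P)

~Q = ~T = F
~Q nand R = F nand F = T
(~Q nand R) xor U = T xor T = F
P | ((~Q nand R) xor U) = T | F = T
~S = ~T = F
~P = ~T = F
~S xor ~P = F xor F = F
(P | ((~Q nand R) xor U)) -> (~S xor ~P) = T -> F = F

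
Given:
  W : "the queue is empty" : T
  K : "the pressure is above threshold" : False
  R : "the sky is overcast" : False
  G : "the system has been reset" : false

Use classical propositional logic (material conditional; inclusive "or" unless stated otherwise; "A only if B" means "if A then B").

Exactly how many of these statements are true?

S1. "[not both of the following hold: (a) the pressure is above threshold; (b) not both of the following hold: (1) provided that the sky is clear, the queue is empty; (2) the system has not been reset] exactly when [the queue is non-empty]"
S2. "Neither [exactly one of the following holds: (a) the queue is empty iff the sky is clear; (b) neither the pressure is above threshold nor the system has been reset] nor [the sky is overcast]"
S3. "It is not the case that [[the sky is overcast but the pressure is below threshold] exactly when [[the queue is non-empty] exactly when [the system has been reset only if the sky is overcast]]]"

1

S1: Formalization: (K ↑ ((¬R → W) ↑ ¬G)) ↔ ¬W

¬R = ¬F = T
¬R → W = T → T = T
¬G = ¬F = T
(¬R → W) ↑ ¬G = T ↑ T = F
K ↑ ((¬R → W) ↑ ¬G) = F ↑ F = T
¬W = ¬T = F
(K ↑ ((¬R → W) ↑ ¬G)) ↔ ¬W = T ↔ F = F
Thus S1 is false.

S2: This is ((W ↔ ¬R) ⊕ (K ↓ G)) ↓ R.

¬R = ¬F = T
W ↔ ¬R = T ↔ T = T
K ↓ G = F ↓ F = T
(W ↔ ¬R) ⊕ (K ↓ G) = T ⊕ T = F
((W ↔ ¬R) ⊕ (K ↓ G)) ↓ R = F ↓ F = T
Thus S2 is true.

S3: In symbols: ¬((R ∧ ¬K) ↔ (¬W ↔ (G → R)))

¬K = ¬F = T
R ∧ ¬K = F ∧ T = F
¬W = ¬T = F
G → R = F → F = T
¬W ↔ (G → R) = F ↔ T = F
(R ∧ ¬K) ↔ (¬W ↔ (G → R)) = F ↔ F = T
¬((R ∧ ¬K) ↔ (¬W ↔ (G → R))) = ¬T = F
Thus S3 is false.

True statements: 1 (S2).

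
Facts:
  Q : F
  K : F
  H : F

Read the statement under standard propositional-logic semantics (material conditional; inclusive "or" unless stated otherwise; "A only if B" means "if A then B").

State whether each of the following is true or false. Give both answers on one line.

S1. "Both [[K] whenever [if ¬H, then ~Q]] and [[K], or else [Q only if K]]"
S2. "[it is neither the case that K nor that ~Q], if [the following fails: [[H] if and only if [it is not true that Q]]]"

S1 false, S2 false

S1: Formalization: ((~H -> ~Q) -> K) & (K | (Q -> K))

~H = ~F = T
~Q = ~F = T
~H -> ~Q = T -> T = T
(~H -> ~Q) -> K = T -> F = F
Q -> K = F -> F = T
K | (Q -> K) = F | T = T
((~H -> ~Q) -> K) & (K | (Q -> K)) = F & T = F
Hence S1 is false.

S2: In symbols: ~(H <-> ~Q) -> (K nor ~Q)

~Q = ~F = T
H <-> ~Q = F <-> T = F
~(H <-> ~Q) = ~F = T
~Q = ~F = T
K nor ~Q = F nor T = F
~(H <-> ~Q) -> (K nor ~Q) = T -> F = F
So S2 is false.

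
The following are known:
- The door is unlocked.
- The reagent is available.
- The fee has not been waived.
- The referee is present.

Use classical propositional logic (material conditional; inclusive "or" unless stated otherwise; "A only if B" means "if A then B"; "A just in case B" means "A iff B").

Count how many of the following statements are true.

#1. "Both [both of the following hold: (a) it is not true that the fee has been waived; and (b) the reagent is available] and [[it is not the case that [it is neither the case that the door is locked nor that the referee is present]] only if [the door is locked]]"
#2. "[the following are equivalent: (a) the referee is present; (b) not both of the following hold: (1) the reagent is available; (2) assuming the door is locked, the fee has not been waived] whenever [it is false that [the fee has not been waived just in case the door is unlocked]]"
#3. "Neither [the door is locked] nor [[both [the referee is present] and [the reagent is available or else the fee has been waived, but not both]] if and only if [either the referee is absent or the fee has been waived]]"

Let K = "the fee has been waived" (F), H = "the reagent is available" (T), D = "the door is locked" (F), U = "the referee is present" (T).

#1: This is (~K & H) & (~(D nor U) -> D).

~K = ~F = T
~K & H = T & T = T
D nor U = F nor T = F
~(D nor U) = ~F = T
~(D nor U) -> D = T -> F = F
(~K & H) & (~(D nor U) -> D) = T & F = F
So #1 is false.

#2: Formalization: ~(~K <-> ~D) -> (U <-> (H nand (D -> ~K)))

~K = ~F = T
~D = ~F = T
~K <-> ~D = T <-> T = T
~(~K <-> ~D) = ~T = F
~K = ~F = T
D -> ~K = F -> T = T
H nand (D -> ~K) = T nand T = F
U <-> (H nand (D -> ~K)) = T <-> F = F
~(~K <-> ~D) -> (U <-> (H nand (D -> ~K))) = F -> F = T
Hence #2 is true.

#3: Formalization: D nor ((U & (H xor K)) <-> (~U | K))

H xor K = T xor F = T
U & (H xor K) = T & T = T
~U = ~T = F
~U | K = F | F = F
(U & (H xor K)) <-> (~U | K) = T <-> F = F
D nor ((U & (H xor K)) <-> (~U | K)) = F nor F = T
Thus #3 is true.

2 of the 3 statements are true (#2, #3).

2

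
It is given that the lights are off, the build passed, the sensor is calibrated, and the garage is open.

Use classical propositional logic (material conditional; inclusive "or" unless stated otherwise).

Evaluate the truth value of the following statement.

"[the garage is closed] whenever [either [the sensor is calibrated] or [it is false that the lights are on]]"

Let H = "the sensor is calibrated" (T), K = "the lights are on" (F), P = "the garage is closed" (F).
In symbols: (H | ~K) -> P

~K = ~F = T
H | ~K = T | T = T
(H | ~K) -> P = T -> F = F

false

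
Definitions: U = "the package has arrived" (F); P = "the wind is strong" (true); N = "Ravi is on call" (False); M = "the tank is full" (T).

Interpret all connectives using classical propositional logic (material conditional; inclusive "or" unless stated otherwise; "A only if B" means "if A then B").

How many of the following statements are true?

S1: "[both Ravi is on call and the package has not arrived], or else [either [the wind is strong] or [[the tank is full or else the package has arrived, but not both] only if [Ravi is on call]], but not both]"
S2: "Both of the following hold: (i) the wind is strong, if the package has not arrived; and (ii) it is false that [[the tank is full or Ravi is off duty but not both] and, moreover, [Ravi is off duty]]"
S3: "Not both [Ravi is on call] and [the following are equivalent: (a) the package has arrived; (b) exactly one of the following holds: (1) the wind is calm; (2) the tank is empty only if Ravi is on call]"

3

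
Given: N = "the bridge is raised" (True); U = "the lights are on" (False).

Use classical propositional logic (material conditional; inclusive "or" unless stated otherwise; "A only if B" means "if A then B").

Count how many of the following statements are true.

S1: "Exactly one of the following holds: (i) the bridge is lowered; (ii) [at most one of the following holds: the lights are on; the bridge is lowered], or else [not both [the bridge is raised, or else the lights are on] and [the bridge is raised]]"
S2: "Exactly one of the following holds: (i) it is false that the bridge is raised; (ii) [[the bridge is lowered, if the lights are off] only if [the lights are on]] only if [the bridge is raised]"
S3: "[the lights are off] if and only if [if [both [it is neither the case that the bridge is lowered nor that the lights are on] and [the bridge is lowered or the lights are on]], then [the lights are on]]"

3

S1: Formalization: not N xor ((U nand not N) or ((N or U) nand N))

not N = not True = False
not N = not True = False
U nand not N = False nand False = True
N or U = True or False = True
(N or U) nand N = True nand True = False
(U nand not N) or ((N or U) nand N) = True or False = True
not N xor ((U nand not N) or ((N or U) nand N)) = False xor True = True
Hence S1 is true.

S2: This is not N xor (((not U -> not N) -> U) -> N).

not N = not True = False
not U = not False = True
not N = not True = False
not U -> not N = True -> False = False
(not U -> not N) -> U = False -> False = True
((not U -> not N) -> U) -> N = True -> True = True
not N xor (((not U -> not N) -> U) -> N) = False xor True = True
Thus S2 is true.

S3: Formalization: not U iff (((not N nor U) and (not N or U)) -> U)

not U = not False = True
not N = not True = False
not N nor U = False nor False = True
not N = not True = False
not N or U = False or False = False
(not N nor U) and (not N or U) = True and False = False
((not N nor U) and (not N or U)) -> U = False -> False = True
not U iff (((not N nor U) and (not N or U)) -> U) = True iff True = True
Hence S3 is true.

Count: 3.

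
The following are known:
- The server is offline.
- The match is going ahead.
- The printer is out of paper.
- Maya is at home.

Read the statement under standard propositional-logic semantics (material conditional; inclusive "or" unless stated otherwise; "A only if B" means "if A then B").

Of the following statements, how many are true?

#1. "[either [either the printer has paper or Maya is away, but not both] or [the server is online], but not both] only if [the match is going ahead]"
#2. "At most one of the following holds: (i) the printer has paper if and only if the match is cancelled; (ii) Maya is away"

2

Let R = "the printer has paper" (F), S = "Maya is at home" (T), P = "the server is online" (F), Q = "the match is cancelled" (F).

#1: This is ((R ⊕ ¬S) ⊕ P) → ¬Q.

¬S = ¬T = F
R ⊕ ¬S = F ⊕ F = F
(R ⊕ ¬S) ⊕ P = F ⊕ F = F
¬Q = ¬F = T
((R ⊕ ¬S) ⊕ P) → ¬Q = F → T = T
Thus #1 is true.

#2: Formalization: (R ↔ Q) ↑ ¬S

R ↔ Q = F ↔ F = T
¬S = ¬T = F
(R ↔ Q) ↑ ¬S = T ↑ F = T
Hence #2 is true.

True statements: 2.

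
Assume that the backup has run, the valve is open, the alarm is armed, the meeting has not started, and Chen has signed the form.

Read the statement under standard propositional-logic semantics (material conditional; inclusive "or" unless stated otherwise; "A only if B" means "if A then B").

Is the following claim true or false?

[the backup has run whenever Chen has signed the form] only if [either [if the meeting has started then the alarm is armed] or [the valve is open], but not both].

The statement is false.

Let U = "Chen has signed the form" (True), P = "the backup has run" (True), S = "the meeting has started" (False), R = "the alarm is armed" (True), Q = "the valve is open" (True).
In symbols: (U -> P) -> ((S -> R) xor Q)

U -> P = True -> True = True
S -> R = False -> True = True
(S -> R) xor Q = True xor True = False
(U -> P) -> ((S -> R) xor Q) = True -> False = False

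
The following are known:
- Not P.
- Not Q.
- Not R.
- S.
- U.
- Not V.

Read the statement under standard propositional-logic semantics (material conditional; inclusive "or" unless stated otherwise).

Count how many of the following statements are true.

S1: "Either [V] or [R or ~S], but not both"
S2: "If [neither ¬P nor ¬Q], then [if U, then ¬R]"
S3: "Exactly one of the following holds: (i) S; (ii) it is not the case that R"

S1: In symbols: V xor (R | ~S)

~S = ~T = F
R | ~S = F | F = F
V xor (R | ~S) = F xor F = F
Hence S1 is false.

S2: This is (~P nor ~Q) -> (U -> ~R).

~P = ~F = T
~Q = ~F = T
~P nor ~Q = T nor T = F
~R = ~F = T
U -> ~R = T -> T = T
(~P nor ~Q) -> (U -> ~R) = F -> T = T
Thus S2 is true.

S3: In symbols: S xor ~R

~R = ~F = T
S xor ~R = T xor T = F
So S3 is false.

Count: 1.

1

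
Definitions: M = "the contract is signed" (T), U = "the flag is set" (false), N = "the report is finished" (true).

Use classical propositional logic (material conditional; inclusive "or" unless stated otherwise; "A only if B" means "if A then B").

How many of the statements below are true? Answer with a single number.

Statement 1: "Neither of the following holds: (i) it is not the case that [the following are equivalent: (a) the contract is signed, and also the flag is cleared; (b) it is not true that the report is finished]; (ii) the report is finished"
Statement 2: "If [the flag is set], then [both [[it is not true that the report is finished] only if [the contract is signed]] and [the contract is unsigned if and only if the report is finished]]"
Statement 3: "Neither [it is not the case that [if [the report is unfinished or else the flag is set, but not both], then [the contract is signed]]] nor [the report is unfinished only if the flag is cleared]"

1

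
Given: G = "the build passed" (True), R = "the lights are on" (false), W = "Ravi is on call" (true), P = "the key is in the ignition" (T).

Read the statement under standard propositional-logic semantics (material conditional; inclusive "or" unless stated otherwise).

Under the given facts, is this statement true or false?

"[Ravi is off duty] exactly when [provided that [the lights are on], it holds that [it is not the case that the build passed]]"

Formalization: ¬W ↔ (R → ¬G)

¬W = ¬T = F
¬G = ¬T = F
R → ¬G = F → F = T
¬W ↔ (R → ¬G) = F ↔ T = F

The statement is false.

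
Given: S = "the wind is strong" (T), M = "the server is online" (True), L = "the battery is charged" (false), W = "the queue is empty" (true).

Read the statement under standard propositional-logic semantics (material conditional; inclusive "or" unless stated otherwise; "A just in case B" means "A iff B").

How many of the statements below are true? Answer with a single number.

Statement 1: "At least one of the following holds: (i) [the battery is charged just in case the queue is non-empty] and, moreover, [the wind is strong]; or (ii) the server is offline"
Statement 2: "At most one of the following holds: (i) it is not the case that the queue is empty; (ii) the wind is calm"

2

Statement 1: In symbols: ((L ↔ ¬W) ∧ S) ∨ ¬M

¬W = ¬T = F
L ↔ ¬W = F ↔ F = T
(L ↔ ¬W) ∧ S = T ∧ T = T
¬M = ¬T = F
((L ↔ ¬W) ∧ S) ∨ ¬M = T ∨ F = T
Thus Statement 1 is true.

Statement 2: Formalization: ¬W ↑ ¬S

¬W = ¬T = F
¬S = ¬T = F
¬W ↑ ¬S = F ↑ F = T
Hence Statement 2 is true.

Count: 2.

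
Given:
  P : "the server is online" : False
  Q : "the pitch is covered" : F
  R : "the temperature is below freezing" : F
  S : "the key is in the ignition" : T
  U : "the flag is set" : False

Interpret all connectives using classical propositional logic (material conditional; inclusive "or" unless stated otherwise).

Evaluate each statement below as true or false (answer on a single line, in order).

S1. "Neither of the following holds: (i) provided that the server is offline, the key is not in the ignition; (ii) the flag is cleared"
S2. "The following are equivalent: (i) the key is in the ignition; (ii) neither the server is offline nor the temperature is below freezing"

S1: Formalization: (~P -> ~S) nor ~U

~P = ~F = T
~S = ~T = F
~P -> ~S = T -> F = F
~U = ~F = T
(~P -> ~S) nor ~U = F nor T = F
Hence S1 is false.

S2: Parsed as S <-> (~P nor R)

~P = ~F = T
~P nor R = T nor F = F
S <-> (~P nor R) = T <-> F = F
Hence S2 is false.

S1 false / S2 false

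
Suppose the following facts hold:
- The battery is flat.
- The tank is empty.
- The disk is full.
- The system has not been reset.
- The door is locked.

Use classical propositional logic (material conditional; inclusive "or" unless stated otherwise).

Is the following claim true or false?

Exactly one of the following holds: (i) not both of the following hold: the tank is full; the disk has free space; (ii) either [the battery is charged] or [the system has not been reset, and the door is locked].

Let Q = "the tank is full" (F), R = "the disk is full" (T), P = "the battery is charged" (F), S = "the system has been reset" (F), U = "the door is locked" (T).
In symbols: (Q nand ~R) xor (P | (~S & U))

~R = ~T = F
Q nand ~R = F nand F = T
~S = ~F = T
~S & U = T & T = T
P | (~S & U) = F | T = T
(Q nand ~R) xor (P | (~S & U)) = T xor T = F

False.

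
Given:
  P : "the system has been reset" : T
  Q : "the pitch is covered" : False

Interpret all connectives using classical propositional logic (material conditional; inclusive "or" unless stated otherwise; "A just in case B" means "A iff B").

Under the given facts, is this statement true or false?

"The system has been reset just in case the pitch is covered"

False

In symbols: P iff Q

P iff Q = True iff False = False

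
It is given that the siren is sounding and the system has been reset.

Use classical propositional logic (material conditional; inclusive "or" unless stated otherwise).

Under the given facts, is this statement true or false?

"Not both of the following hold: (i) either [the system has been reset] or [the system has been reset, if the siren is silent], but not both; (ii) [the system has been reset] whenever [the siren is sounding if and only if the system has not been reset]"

True.

Let K = "the system has been reset" (T), W = "the siren is sounding" (T).
Parsed as (K xor (~W -> K)) nand ((W <-> ~K) -> K)

~W = ~T = F
~W -> K = F -> T = T
K xor (~W -> K) = T xor T = F
~K = ~T = F
W <-> ~K = T <-> F = F
(W <-> ~K) -> K = F -> T = T
(K xor (~W -> K)) nand ((W <-> ~K) -> K) = F nand T = T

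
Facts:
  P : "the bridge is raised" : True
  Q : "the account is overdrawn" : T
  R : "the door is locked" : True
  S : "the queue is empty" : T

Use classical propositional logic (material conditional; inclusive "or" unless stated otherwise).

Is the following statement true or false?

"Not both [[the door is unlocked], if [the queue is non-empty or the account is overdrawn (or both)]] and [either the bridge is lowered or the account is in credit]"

true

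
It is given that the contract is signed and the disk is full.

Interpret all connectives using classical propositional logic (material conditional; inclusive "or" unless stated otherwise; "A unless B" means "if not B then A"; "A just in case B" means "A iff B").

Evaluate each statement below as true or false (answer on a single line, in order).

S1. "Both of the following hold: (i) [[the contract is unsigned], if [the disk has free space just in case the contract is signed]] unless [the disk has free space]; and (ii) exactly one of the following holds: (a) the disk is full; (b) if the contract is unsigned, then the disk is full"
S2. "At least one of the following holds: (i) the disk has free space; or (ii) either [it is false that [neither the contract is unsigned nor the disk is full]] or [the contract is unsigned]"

Let N = "the disk is full" (True), P = "the contract is signed" (True).

S1: This is (((not N iff P) -> not P) or not N) and (N xor (not P -> N)).

not N = not True = False
not N iff P = False iff True = False
not P = not True = False
(not N iff P) -> not P = False -> False = True
not N = not True = False
((not N iff P) -> not P) or not N = True or False = True
not P = not True = False
not P -> N = False -> True = True
N xor (not P -> N) = True xor True = False
(((not N iff P) -> not P) or not N) and (N xor (not P -> N)) = True and False = False
Hence S1 is false.

S2: This is not N or (not (not P nor N) or not P).

not N = not True = False
not P = not True = False
not P nor N = False nor True = False
not (not P nor N) = not False = True
not P = not True = False
not (not P nor N) or not P = True or False = True
not N or (not (not P nor N) or not P) = False or True = True
Hence S2 is true.

S1 False, S2 True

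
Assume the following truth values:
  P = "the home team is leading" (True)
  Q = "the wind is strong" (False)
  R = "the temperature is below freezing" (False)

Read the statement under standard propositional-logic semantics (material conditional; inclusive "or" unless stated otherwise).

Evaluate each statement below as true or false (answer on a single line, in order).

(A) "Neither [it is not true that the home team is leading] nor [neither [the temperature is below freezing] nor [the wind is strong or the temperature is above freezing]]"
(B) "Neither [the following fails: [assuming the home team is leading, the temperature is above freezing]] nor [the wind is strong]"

(A): This is ~P nor (R nor (Q | ~R)).

~P = ~T = F
~R = ~F = T
Q | ~R = F | T = T
R nor (Q | ~R) = F nor T = F
~P nor (R nor (Q | ~R)) = F nor F = T
Thus (A) is true.

(B): Formalization: ~(P -> ~R) nor Q

~R = ~F = T
P -> ~R = T -> T = T
~(P -> ~R) = ~T = F
~(P -> ~R) nor Q = F nor F = T
Thus (B) is true.

(A) True; (B) True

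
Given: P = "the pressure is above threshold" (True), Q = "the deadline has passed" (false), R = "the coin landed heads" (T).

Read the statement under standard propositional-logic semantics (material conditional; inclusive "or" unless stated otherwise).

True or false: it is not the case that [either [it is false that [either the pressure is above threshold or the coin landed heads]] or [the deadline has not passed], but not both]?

False.

This is ¬(¬(P ∨ R) ⊕ ¬Q).

P ∨ R = T ∨ T = T
¬(P ∨ R) = ¬T = F
¬Q = ¬F = T
¬(P ∨ R) ⊕ ¬Q = F ⊕ T = T
¬(¬(P ∨ R) ⊕ ¬Q) = ¬T = F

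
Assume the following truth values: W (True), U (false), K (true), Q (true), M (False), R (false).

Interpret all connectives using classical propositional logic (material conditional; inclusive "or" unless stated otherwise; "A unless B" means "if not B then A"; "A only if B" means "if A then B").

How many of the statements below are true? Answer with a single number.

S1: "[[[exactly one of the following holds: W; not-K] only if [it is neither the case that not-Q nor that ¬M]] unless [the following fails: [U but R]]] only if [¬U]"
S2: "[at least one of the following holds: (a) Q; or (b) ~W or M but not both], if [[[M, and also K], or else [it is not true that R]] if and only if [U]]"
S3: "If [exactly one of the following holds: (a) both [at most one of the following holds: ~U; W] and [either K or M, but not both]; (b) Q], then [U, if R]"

S1: In symbols: (((W xor not K) -> (not Q nor not M)) or not (U and R)) -> not U

not K = not True = False
W xor not K = True xor False = True
not Q = not True = False
not M = not False = True
not Q nor not M = False nor True = False
(W xor not K) -> (not Q nor not M) = True -> False = False
U and R = False and False = False
not (U and R) = not False = True
((W xor not K) -> (not Q nor not M)) or not (U and R) = False or True = True
not U = not False = True
(((W xor not K) -> (not Q nor not M)) or not (U and R)) -> not U = True -> True = True
So S1 is true.

S2: Formalization: (((M and K) or not R) iff U) -> (Q or (not W xor M))

M and K = False and True = False
not R = not False = True
(M and K) or not R = False or True = True
((M and K) or not R) iff U = True iff False = False
not W = not True = False
not W xor M = False xor False = False
Q or (not W xor M) = True or False = True
(((M and K) or not R) iff U) -> (Q or (not W xor M)) = False -> True = True
Hence S2 is true.

S3: Formalization: (((not U nand W) and (K xor M)) xor Q) -> (R -> U)

not U = not False = True
not U nand W = True nand True = False
K xor M = True xor False = True
(not U nand W) and (K xor M) = False and True = False
((not U nand W) and (K xor M)) xor Q = False xor True = True
R -> U = False -> False = True
(((not U nand W) and (K xor M)) xor Q) -> (R -> U) = True -> True = True
Thus S3 is true.

3 of the 3 statements are true (S1, S2, S3).

3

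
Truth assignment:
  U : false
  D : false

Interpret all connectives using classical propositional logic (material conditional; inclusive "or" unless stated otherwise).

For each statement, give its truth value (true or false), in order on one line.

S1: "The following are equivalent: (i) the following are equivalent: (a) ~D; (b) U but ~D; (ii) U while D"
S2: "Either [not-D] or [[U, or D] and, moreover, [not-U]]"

S1: Parsed as (¬D ↔ (U ∧ ¬D)) ↔ (U ∧ D)

¬D = ¬F = T
¬D = ¬F = T
U ∧ ¬D = F ∧ T = F
¬D ↔ (U ∧ ¬D) = T ↔ F = F
U ∧ D = F ∧ F = F
(¬D ↔ (U ∧ ¬D)) ↔ (U ∧ D) = F ↔ F = T
Thus S1 is true.

S2: This is ¬D ∨ ((U ∨ D) ∧ ¬U).

¬D = ¬F = T
U ∨ D = F ∨ F = F
¬U = ¬F = T
(U ∨ D) ∧ ¬U = F ∧ T = F
¬D ∨ ((U ∨ D) ∧ ¬U) = T ∨ F = T
So S2 is true.

S1 True, S2 True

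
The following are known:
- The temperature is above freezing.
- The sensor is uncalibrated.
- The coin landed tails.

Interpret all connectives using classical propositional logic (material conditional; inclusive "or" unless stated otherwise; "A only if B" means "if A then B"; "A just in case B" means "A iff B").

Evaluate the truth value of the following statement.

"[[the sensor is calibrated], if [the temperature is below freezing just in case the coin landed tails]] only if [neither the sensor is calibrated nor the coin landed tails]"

false

Let P = "the temperature is below freezing" (F), R = "the coin landed heads" (F), Q = "the sensor is calibrated" (F).
Formalization: ((P ↔ ¬R) → Q) → (Q ↓ ¬R)

¬R = ¬F = T
P ↔ ¬R = F ↔ T = F
(P ↔ ¬R) → Q = F → F = T
¬R = ¬F = T
Q ↓ ¬R = F ↓ T = F
((P ↔ ¬R) → Q) → (Q ↓ ¬R) = T → F = F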